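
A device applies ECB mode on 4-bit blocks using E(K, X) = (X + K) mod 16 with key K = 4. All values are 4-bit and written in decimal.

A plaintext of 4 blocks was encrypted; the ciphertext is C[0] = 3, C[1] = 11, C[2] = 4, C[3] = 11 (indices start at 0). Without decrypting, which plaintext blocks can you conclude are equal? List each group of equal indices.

P[1] = P[3]

ECB encrypts each block independently with the same key, so equal ciphertext blocks imply equal plaintext blocks.
C[1] = C[3] = 11, so P[1] = P[3].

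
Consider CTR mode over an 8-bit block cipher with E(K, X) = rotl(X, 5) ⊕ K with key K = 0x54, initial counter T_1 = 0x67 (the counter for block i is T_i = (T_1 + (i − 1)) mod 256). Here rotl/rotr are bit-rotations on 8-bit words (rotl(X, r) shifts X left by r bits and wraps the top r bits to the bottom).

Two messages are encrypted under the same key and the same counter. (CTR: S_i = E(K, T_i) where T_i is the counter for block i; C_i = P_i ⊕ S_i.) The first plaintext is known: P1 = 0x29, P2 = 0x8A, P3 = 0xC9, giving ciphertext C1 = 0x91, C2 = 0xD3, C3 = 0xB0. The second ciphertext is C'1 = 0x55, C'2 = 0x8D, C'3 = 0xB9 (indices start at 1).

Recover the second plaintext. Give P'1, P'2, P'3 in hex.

In CTR with a reused counter, both messages share the same keystream S_i, so C_i ⊕ C'_i = P_i ⊕ P'_i and thus P'_i = P_i ⊕ C_i ⊕ C'_i.
P'1: 0x29 ⊕ 0x91 ⊕ 0x55 = 0xED.
P'2: 0x8A ⊕ 0xD3 ⊕ 0x8D = 0xD4.
P'3: 0xC9 ⊕ 0xB0 ⊕ 0xB9 = 0xC0.

P'1 = 0xED, P'2 = 0xD4, P'3 = 0xC0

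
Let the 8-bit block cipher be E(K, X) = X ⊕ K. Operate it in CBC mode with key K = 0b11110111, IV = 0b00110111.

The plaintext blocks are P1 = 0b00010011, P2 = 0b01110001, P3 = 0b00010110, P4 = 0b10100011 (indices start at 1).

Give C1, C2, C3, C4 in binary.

C1 = 0b11010011, C2 = 0b01010101, C3 = 0b10110100, C4 = 0b11100000

CBC encryption: C_i = E(K, P_i ⊕ C_{i−1}), with C_{0} = IV.
C1: P1 ⊕ 0b00110111 = 0b00100100; E(K, 0b00100100) = 0b11010011.
C2: P2 ⊕ 0b11010011 = 0b10100010; E(K, 0b10100010) = 0b01010101.
C3: P3 ⊕ 0b01010101 = 0b01000011; E(K, 0b01000011) = 0b10110100.
C4: P4 ⊕ 0b10110100 = 0b00010111; E(K, 0b00010111) = 0b11100000.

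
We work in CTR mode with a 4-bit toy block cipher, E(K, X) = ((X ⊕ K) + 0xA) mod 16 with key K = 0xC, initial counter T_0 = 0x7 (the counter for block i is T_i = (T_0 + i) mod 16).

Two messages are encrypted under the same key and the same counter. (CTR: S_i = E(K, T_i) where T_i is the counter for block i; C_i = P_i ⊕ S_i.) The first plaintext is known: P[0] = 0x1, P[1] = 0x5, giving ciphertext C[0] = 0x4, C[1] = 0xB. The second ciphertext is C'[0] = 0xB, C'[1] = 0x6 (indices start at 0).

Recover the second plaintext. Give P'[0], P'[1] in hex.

In CTR with a reused counter, both messages share the same keystream S_i, so C_i ⊕ C'_i = P_i ⊕ P'_i and thus P'_i = P_i ⊕ C_i ⊕ C'_i.
P'[0]: 0x1 ⊕ 0x4 ⊕ 0xB = 0xE.
P'[1]: 0x5 ⊕ 0xB ⊕ 0x6 = 0x8.

P'[0] = 0xE, P'[1] = 0x8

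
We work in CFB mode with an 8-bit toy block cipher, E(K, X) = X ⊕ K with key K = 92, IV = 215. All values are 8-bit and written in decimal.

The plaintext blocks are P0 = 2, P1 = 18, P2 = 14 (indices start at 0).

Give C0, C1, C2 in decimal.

CFB encryption: C_i = P_i ⊕ E(K, C_{i−1}), with C_{−1} = IV.
C0: E(K, 215) = 139; 2 ⊕ 139 = 137.
C1: E(K, 137) = 213; 18 ⊕ 213 = 199.
C2: E(K, 199) = 155; 14 ⊕ 155 = 149.

C0 = 137, C1 = 199, C2 = 149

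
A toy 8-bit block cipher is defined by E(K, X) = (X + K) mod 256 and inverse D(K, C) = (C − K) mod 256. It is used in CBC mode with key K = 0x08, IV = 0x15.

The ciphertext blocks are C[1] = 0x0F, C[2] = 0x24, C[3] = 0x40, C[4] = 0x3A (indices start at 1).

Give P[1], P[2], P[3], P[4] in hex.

CBC decryption: P_i = D(K, C_i) ⊕ C_{i−1}, with C_{0} = IV.
P[1]: D(K, 0x0F) = 0x07; 0x07 ⊕ 0x15 = 0x12.
P[2]: D(K, 0x24) = 0x1C; 0x1C ⊕ 0x0F = 0x13.
P[3]: D(K, 0x40) = 0x38; 0x38 ⊕ 0x24 = 0x1C.
P[4]: D(K, 0x3A) = 0x32; 0x32 ⊕ 0x40 = 0x72.

P[1] = 0x12, P[2] = 0x13, P[3] = 0x1C, P[4] = 0x72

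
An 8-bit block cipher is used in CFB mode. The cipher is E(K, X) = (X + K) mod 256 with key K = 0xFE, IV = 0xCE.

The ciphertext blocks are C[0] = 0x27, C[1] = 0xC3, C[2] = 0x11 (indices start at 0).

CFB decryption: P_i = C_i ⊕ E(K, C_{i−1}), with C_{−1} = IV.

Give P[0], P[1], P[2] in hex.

P[0] = 0xEB, P[1] = 0xE6, P[2] = 0xD0

P[0]: E(K, 0xCE) = 0xCC; 0x27 ⊕ 0xCC = 0xEB.
P[1]: E(K, 0x27) = 0x25; 0xC3 ⊕ 0x25 = 0xE6.
P[2]: E(K, 0xC3) = 0xC1; 0x11 ⊕ 0xC1 = 0xD0.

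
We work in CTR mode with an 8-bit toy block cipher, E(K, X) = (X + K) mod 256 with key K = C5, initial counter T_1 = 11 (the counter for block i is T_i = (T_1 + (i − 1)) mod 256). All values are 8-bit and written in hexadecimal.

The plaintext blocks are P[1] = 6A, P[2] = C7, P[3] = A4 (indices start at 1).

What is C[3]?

CTR encryption: S_i = E(K, T_i) where T_i is the counter for block i; C_i = P_i ⊕ S_i.
C[1]: T = 11, S = E(K, T) = D6; 6A ⊕ D6 = BC.
C[2]: T = 12, S = E(K, T) = D7; C7 ⊕ D7 = 10.
C[3]: T = 13, S = E(K, T) = D8; A4 ⊕ D8 = 7C.

C[3] = 7C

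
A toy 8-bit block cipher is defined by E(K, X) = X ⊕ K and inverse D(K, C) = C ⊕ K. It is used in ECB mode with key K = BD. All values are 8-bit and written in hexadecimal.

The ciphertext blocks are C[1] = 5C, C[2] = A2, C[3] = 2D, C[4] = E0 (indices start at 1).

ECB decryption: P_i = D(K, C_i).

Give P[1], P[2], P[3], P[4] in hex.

P[1]: D(K, 5C) = E1.
P[2]: D(K, A2) = 1F.
P[3]: D(K, 2D) = 90.
P[4]: D(K, E0) = 5D.

P[1] = E1, P[2] = 1F, P[3] = 90, P[4] = 5D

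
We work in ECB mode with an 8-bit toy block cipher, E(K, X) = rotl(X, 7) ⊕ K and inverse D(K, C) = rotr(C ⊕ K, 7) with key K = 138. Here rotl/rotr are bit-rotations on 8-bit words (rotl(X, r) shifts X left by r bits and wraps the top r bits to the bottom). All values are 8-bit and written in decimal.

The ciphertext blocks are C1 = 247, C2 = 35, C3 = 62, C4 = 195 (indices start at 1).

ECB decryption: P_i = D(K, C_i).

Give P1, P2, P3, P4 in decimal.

P1: D(K, 247) = 250.
P2: D(K, 35) = 83.
P3: D(K, 62) = 105.
P4: D(K, 195) = 146.

P1 = 250, P2 = 83, P3 = 105, P4 = 146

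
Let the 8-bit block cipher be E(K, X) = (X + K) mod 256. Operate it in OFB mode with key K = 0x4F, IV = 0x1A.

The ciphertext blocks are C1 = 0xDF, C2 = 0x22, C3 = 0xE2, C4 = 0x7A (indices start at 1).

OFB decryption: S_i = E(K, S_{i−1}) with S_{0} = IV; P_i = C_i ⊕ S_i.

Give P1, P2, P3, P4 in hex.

P1 = 0xB6, P2 = 0x9A, P3 = 0xE5, P4 = 0x2C

P1: S = E(K, 0x1A) = 0x69; 0xDF ⊕ 0x69 = 0xB6.
P2: S = E(K, 0x69) = 0xB8; 0x22 ⊕ 0xB8 = 0x9A.
P3: S = E(K, 0xB8) = 0x07; 0xE2 ⊕ 0x07 = 0xE5.
P4: S = E(K, 0x07) = 0x56; 0x7A ⊕ 0x56 = 0x2C.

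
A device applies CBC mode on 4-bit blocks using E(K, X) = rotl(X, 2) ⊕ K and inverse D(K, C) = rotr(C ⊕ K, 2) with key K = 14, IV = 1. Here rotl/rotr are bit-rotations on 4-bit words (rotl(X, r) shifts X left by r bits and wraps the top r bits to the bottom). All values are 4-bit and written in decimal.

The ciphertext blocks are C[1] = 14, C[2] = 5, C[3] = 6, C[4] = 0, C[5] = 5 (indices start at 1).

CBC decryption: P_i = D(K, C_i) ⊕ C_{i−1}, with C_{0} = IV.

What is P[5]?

P[5] = 14

P[5]: D(K, 5) = 14; 14 ⊕ 0 = 14.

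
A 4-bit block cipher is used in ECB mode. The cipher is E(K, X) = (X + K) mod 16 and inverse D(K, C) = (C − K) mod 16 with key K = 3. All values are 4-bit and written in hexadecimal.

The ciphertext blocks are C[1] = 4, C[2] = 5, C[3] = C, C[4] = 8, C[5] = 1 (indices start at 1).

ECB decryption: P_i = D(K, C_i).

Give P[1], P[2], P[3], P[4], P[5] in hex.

P[1] = 1, P[2] = 2, P[3] = 9, P[4] = 5, P[5] = E

P[1]: D(K, 4) = 1.
P[2]: D(K, 5) = 2.
P[3]: D(K, C) = 9.
P[4]: D(K, 8) = 5.
P[5]: D(K, 1) = E.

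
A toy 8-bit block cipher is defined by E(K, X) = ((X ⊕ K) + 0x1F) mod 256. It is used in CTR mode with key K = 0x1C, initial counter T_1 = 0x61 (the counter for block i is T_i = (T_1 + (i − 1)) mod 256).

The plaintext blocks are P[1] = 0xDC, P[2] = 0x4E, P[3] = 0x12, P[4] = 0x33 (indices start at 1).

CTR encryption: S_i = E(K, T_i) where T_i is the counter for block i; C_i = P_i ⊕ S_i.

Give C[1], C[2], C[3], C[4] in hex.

C[1]: T = 0x61, S = E(K, T) = 0x9C; 0xDC ⊕ 0x9C = 0x40.
C[2]: T = 0x62, S = E(K, T) = 0x9D; 0x4E ⊕ 0x9D = 0xD3.
C[3]: T = 0x63, S = E(K, T) = 0x9E; 0x12 ⊕ 0x9E = 0x8C.
C[4]: T = 0x64, S = E(K, T) = 0x97; 0x33 ⊕ 0x97 = 0xA4.

C[1] = 0x40, C[2] = 0xD3, C[3] = 0x8C, C[4] = 0xA4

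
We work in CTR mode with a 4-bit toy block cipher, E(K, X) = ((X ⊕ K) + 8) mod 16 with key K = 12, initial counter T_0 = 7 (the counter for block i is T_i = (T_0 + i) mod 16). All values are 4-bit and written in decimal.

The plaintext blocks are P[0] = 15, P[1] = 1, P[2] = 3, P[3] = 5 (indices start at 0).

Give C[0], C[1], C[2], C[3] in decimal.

C[0] = 12, C[1] = 13, C[2] = 14, C[3] = 11

CTR encryption: S_i = E(K, T_i) where T_i is the counter for block i; C_i = P_i ⊕ S_i.
C[0]: T = 7, S = E(K, T) = 3; 15 ⊕ 3 = 12.
C[1]: T = 8, S = E(K, T) = 12; 1 ⊕ 12 = 13.
C[2]: T = 9, S = E(K, T) = 13; 3 ⊕ 13 = 14.
C[3]: T = 10, S = E(K, T) = 14; 5 ⊕ 14 = 11.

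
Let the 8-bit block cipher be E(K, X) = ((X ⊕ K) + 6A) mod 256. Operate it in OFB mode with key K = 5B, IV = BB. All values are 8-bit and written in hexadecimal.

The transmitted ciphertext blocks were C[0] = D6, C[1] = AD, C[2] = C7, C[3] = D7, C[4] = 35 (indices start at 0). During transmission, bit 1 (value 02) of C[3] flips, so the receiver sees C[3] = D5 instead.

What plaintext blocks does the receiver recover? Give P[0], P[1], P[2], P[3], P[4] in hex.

OFB decryption: S_i = E(K, S_{i−1}) with S_{−1} = IV; P_i = C_i ⊕ S_i.
Only C[3] changed, to D5. In OFB, a change in C_i flips the same bit in P_i only; the keystream is unaffected. Decrypting the received ciphertext:
P[0]: S = E(K, BB) = 4A; D6 ⊕ 4A = 9C.
P[1]: S = E(K, 4A) = 7B; AD ⊕ 7B = D6.
P[2]: S = E(K, 7B) = 8A; C7 ⊕ 8A = 4D.
P[3]: S = E(K, 8A) = 3B; D5 ⊕ 3B = EE.
P[4]: S = E(K, 3B) = CA; 35 ⊕ CA = FF.
Blocks that differ from the original plaintext: P[3].

P[0] = 9C, P[1] = D6, P[2] = 4D, P[3] = EE, P[4] = FF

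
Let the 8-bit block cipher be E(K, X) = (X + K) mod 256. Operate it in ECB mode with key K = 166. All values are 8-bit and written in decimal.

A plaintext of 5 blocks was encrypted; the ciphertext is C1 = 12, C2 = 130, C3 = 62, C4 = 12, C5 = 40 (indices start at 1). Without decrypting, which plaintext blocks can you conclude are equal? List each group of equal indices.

ECB encrypts each block independently with the same key, so equal ciphertext blocks imply equal plaintext blocks.
C1 = C4 = 12, so P1 = P4.

P1 = P4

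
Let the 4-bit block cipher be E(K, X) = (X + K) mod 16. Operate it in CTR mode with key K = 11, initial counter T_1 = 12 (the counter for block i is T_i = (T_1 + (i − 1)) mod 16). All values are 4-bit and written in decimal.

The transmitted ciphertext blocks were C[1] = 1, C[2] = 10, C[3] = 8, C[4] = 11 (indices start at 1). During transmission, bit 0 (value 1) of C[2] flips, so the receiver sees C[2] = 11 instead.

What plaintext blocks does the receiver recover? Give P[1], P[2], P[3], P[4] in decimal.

CTR decryption: S_i = E(K, T_i) where T_i is the counter for block i; P_i = C_i ⊕ S_i.
Only C[2] changed, to 11. In CTR, a change in C_i flips the same bit in P_i only; the keystream is unaffected. Decrypting the received ciphertext:
P[1]: T = 12, S = E(K, T) = 7; 1 ⊕ 7 = 6.
P[2]: T = 13, S = E(K, T) = 8; 11 ⊕ 8 = 3.
P[3]: T = 14, S = E(K, T) = 9; 8 ⊕ 9 = 1.
P[4]: T = 15, S = E(K, T) = 10; 11 ⊕ 10 = 1.
Blocks that differ from the original plaintext: P[2].

P[1] = 6, P[2] = 3, P[3] = 1, P[4] = 1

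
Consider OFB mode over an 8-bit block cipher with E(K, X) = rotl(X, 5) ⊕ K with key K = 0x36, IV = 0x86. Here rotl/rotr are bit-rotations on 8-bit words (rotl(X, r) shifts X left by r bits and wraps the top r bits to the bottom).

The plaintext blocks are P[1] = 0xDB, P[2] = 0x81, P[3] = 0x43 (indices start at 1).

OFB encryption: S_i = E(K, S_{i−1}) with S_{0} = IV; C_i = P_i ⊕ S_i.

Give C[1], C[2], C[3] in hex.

C[1] = 0x3D, C[2] = 0x6B, C[3] = 0x28

C[1]: S = E(K, 0x86) = 0xE6; 0xDB ⊕ 0xE6 = 0x3D.
C[2]: S = E(K, 0xE6) = 0xEA; 0x81 ⊕ 0xEA = 0x6B.
C[3]: S = E(K, 0xEA) = 0x6B; 0x43 ⊕ 0x6B = 0x28.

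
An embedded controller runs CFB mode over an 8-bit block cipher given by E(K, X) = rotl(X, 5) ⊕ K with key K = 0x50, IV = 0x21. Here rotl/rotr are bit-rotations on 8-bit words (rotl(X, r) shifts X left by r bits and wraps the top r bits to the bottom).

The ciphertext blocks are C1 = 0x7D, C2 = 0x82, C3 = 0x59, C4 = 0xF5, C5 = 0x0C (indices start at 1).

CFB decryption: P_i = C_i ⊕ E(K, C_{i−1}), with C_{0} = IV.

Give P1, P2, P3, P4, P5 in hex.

P1 = 0x09, P2 = 0x7D, P3 = 0x59, P4 = 0x8E, P5 = 0xE2

P1: E(K, 0x21) = 0x74; 0x7D ⊕ 0x74 = 0x09.
P2: E(K, 0x7D) = 0xFF; 0x82 ⊕ 0xFF = 0x7D.
P3: E(K, 0x82) = 0x00; 0x59 ⊕ 0x00 = 0x59.
P4: E(K, 0x59) = 0x7B; 0xF5 ⊕ 0x7B = 0x8E.
P5: E(K, 0xF5) = 0xEE; 0x0C ⊕ 0xEE = 0xE2.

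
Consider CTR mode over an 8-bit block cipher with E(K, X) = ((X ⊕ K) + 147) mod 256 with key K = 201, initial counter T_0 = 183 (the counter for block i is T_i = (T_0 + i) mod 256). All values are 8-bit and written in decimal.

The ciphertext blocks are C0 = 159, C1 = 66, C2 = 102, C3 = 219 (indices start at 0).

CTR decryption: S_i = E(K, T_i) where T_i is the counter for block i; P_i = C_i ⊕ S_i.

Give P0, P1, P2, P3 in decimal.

P0 = 142, P1 = 70, P2 = 101, P3 = 221

P0: T = 183, S = E(K, T) = 17; 159 ⊕ 17 = 142.
P1: T = 184, S = E(K, T) = 4; 66 ⊕ 4 = 70.
P2: T = 185, S = E(K, T) = 3; 102 ⊕ 3 = 101.
P3: T = 186, S = E(K, T) = 6; 219 ⊕ 6 = 221.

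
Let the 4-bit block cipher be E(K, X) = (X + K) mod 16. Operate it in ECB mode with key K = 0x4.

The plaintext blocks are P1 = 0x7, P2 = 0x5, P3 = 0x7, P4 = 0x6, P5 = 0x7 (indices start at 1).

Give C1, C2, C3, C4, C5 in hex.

ECB encryption: C_i = E(K, P_i).
C1: E(K, 0x7) = 0xB.
C2: E(K, 0x5) = 0x9.
C3: E(K, 0x7) = 0xB.
C4: E(K, 0x6) = 0xA.
C5: E(K, 0x7) = 0xB.

C1 = 0xB, C2 = 0x9, C3 = 0xB, C4 = 0xA, C5 = 0xB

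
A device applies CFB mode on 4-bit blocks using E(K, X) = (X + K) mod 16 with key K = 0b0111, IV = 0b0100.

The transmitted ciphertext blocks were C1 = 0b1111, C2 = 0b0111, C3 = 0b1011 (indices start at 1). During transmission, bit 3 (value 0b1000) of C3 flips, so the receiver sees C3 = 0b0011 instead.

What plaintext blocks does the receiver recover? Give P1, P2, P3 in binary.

P1 = 0b0100, P2 = 0b0001, P3 = 0b1101

CFB decryption: P_i = C_i ⊕ E(K, C_{i−1}), with C_{0} = IV.
Only C3 changed, to 0b0011. In CFB, a change in C_i flips the same bit in P_i and garbles P_{i+1}. Decrypting the received ciphertext:
P1: E(K, 0b0100) = 0b1011; 0b1111 ⊕ 0b1011 = 0b0100.
P2: E(K, 0b1111) = 0b0110; 0b0111 ⊕ 0b0110 = 0b0001.
P3: E(K, 0b0111) = 0b1110; 0b0011 ⊕ 0b1110 = 0b1101.
Blocks that differ from the original plaintext: P3.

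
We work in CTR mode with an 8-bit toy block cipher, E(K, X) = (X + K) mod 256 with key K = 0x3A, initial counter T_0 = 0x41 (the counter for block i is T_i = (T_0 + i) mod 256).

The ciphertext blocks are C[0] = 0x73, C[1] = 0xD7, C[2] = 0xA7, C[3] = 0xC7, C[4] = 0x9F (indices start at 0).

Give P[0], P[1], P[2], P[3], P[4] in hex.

P[0] = 0x08, P[1] = 0xAB, P[2] = 0xDA, P[3] = 0xB9, P[4] = 0xE0

CTR decryption: S_i = E(K, T_i) where T_i is the counter for block i; P_i = C_i ⊕ S_i.
P[0]: T = 0x41, S = E(K, T) = 0x7B; 0x73 ⊕ 0x7B = 0x08.
P[1]: T = 0x42, S = E(K, T) = 0x7C; 0xD7 ⊕ 0x7C = 0xAB.
P[2]: T = 0x43, S = E(K, T) = 0x7D; 0xA7 ⊕ 0x7D = 0xDA.
P[3]: T = 0x44, S = E(K, T) = 0x7E; 0xC7 ⊕ 0x7E = 0xB9.
P[4]: T = 0x45, S = E(K, T) = 0x7F; 0x9F ⊕ 0x7F = 0xE0.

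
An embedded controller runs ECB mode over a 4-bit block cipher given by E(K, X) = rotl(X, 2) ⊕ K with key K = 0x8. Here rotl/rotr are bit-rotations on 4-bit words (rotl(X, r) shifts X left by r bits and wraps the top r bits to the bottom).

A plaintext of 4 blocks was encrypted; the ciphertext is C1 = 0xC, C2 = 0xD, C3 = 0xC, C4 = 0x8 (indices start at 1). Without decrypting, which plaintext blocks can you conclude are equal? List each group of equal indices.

P1 = P3

ECB encrypts each block independently with the same key, so equal ciphertext blocks imply equal plaintext blocks.
C1 = C3 = 0xC, so P1 = P3.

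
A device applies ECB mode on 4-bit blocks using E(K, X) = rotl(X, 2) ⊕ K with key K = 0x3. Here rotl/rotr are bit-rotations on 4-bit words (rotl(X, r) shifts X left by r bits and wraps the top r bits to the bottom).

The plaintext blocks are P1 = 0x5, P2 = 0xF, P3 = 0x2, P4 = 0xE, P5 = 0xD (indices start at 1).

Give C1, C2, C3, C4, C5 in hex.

C1 = 0x6, C2 = 0xC, C3 = 0xB, C4 = 0x8, C5 = 0x4

ECB encryption: C_i = E(K, P_i).
C1: E(K, 0x5) = 0x6.
C2: E(K, 0xF) = 0xC.
C3: E(K, 0x2) = 0xB.
C4: E(K, 0xE) = 0x8.
C5: E(K, 0xD) = 0x4.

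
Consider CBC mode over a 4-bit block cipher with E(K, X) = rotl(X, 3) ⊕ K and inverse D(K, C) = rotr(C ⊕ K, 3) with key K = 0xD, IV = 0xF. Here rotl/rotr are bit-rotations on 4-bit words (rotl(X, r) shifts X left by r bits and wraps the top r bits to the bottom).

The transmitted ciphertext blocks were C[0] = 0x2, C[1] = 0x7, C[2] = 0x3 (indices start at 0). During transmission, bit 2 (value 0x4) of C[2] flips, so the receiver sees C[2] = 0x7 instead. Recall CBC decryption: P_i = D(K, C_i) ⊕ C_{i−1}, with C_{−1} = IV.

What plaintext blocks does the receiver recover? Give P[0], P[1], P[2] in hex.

Only C[2] changed, to 0x7. In CBC, a change in C_i garbles P_i and flips the same bit in P_{i+1}. Decrypting the received ciphertext:
P[0]: D(K, 0x2) = 0xF; 0xF ⊕ 0xF = 0x0.
P[1]: D(K, 0x7) = 0x5; 0x5 ⊕ 0x2 = 0x7.
P[2]: D(K, 0x7) = 0x5; 0x5 ⊕ 0x7 = 0x2.
Blocks that differ from the original plaintext: P[2].

P[0] = 0x0, P[1] = 0x7, P[2] = 0x2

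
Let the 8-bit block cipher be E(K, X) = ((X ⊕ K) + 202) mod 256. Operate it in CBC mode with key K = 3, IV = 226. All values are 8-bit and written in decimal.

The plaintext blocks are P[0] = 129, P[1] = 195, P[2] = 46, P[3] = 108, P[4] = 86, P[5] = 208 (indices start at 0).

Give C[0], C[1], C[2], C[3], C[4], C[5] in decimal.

C[0] = 42, C[1] = 180, C[2] = 99, C[3] = 214, C[4] = 77, C[5] = 104

CBC encryption: C_i = E(K, P_i ⊕ C_{i−1}), with C_{−1} = IV.
C[0]: P[0] ⊕ 226 = 99; E(K, 99) = 42.
C[1]: P[1] ⊕ 42 = 233; E(K, 233) = 180.
C[2]: P[2] ⊕ 180 = 154; E(K, 154) = 99.
C[3]: P[3] ⊕ 99 = 15; E(K, 15) = 214.
C[4]: P[4] ⊕ 214 = 128; E(K, 128) = 77.
C[5]: P[5] ⊕ 77 = 157; E(K, 157) = 104.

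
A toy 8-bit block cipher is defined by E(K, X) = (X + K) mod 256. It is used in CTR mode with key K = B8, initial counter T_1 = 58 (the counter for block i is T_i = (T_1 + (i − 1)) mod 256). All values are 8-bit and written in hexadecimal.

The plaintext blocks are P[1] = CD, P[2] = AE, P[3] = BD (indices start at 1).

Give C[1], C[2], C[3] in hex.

CTR encryption: S_i = E(K, T_i) where T_i is the counter for block i; C_i = P_i ⊕ S_i.
C[1]: T = 58, S = E(K, T) = 10; CD ⊕ 10 = DD.
C[2]: T = 59, S = E(K, T) = 11; AE ⊕ 11 = BF.
C[3]: T = 5A, S = E(K, T) = 12; BD ⊕ 12 = AF.

C[1] = DD, C[2] = BF, C[3] = AF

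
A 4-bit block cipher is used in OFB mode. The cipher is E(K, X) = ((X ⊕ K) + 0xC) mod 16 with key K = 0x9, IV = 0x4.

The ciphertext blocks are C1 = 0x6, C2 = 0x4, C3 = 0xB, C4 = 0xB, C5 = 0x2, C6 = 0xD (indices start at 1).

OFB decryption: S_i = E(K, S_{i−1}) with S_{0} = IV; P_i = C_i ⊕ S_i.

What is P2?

P2 = 0x8

P1: S = E(K, 0x4) = 0x9; 0x6 ⊕ 0x9 = 0xF.
P2: S = E(K, 0x9) = 0xC; 0x4 ⊕ 0xC = 0x8.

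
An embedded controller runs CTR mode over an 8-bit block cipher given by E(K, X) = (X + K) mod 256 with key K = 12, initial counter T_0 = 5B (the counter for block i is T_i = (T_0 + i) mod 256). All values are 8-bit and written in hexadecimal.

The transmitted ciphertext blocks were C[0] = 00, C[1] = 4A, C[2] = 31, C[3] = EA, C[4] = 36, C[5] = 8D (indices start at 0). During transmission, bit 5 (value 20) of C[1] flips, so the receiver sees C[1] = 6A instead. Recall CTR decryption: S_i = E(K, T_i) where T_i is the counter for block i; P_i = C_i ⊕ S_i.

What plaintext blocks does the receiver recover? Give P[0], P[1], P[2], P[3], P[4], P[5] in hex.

P[0] = 6D, P[1] = 04, P[2] = 5E, P[3] = 9A, P[4] = 47, P[5] = FF

Only C[1] changed, to 6A. In CTR, a change in C_i flips the same bit in P_i only; the keystream is unaffected. Decrypting the received ciphertext:
P[0]: T = 5B, S = E(K, T) = 6D; 00 ⊕ 6D = 6D.
P[1]: T = 5C, S = E(K, T) = 6E; 6A ⊕ 6E = 04.
P[2]: T = 5D, S = E(K, T) = 6F; 31 ⊕ 6F = 5E.
P[3]: T = 5E, S = E(K, T) = 70; EA ⊕ 70 = 9A.
P[4]: T = 5F, S = E(K, T) = 71; 36 ⊕ 71 = 47.
P[5]: T = 60, S = E(K, T) = 72; 8D ⊕ 72 = FF.
Blocks that differ from the original plaintext: P[1].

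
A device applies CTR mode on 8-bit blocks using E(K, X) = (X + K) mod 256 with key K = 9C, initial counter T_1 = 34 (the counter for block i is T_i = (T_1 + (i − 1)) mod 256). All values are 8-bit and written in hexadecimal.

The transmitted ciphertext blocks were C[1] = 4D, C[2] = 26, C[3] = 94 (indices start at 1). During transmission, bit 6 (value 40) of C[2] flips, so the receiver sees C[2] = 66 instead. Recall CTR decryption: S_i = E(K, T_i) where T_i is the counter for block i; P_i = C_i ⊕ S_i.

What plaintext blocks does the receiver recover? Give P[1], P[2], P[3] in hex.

P[1] = 9D, P[2] = B7, P[3] = 46

Only C[2] changed, to 66. In CTR, a change in C_i flips the same bit in P_i only; the keystream is unaffected. Decrypting the received ciphertext:
P[1]: T = 34, S = E(K, T) = D0; 4D ⊕ D0 = 9D.
P[2]: T = 35, S = E(K, T) = D1; 66 ⊕ D1 = B7.
P[3]: T = 36, S = E(K, T) = D2; 94 ⊕ D2 = 46.
Blocks that differ from the original plaintext: P[2].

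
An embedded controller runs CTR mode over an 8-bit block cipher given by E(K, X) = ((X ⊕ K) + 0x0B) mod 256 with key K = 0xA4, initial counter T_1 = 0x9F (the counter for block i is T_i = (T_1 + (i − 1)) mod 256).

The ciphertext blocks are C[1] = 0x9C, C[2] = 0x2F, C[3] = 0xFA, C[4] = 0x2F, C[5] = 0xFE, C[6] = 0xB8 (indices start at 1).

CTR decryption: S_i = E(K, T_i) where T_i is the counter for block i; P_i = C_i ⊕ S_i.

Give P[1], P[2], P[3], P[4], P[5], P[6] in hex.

P[1]: T = 0x9F, S = E(K, T) = 0x46; 0x9C ⊕ 0x46 = 0xDA.
P[2]: T = 0xA0, S = E(K, T) = 0x0F; 0x2F ⊕ 0x0F = 0x20.
P[3]: T = 0xA1, S = E(K, T) = 0x10; 0xFA ⊕ 0x10 = 0xEA.
P[4]: T = 0xA2, S = E(K, T) = 0x11; 0x2F ⊕ 0x11 = 0x3E.
P[5]: T = 0xA3, S = E(K, T) = 0x12; 0xFE ⊕ 0x12 = 0xEC.
P[6]: T = 0xA4, S = E(K, T) = 0x0B; 0xB8 ⊕ 0x0B = 0xB3.

P[1] = 0xDA, P[2] = 0x20, P[3] = 0xEA, P[4] = 0x3E, P[5] = 0xEC, P[6] = 0xB3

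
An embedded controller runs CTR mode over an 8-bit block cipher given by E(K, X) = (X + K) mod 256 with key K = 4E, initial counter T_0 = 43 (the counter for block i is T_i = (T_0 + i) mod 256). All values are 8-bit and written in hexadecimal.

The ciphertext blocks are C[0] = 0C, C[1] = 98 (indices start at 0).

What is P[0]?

CTR decryption: S_i = E(K, T_i) where T_i is the counter for block i; P_i = C_i ⊕ S_i.
P[0]: T = 43, S = E(K, T) = 91; 0C ⊕ 91 = 9D.

P[0] = 9D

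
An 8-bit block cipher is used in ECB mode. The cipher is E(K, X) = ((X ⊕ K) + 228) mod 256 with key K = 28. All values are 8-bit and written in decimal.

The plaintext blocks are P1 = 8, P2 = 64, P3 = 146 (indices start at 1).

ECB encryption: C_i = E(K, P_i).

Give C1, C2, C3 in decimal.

C1 = 248, C2 = 64, C3 = 114

C1: E(K, 8) = 248.
C2: E(K, 64) = 64.
C3: E(K, 146) = 114.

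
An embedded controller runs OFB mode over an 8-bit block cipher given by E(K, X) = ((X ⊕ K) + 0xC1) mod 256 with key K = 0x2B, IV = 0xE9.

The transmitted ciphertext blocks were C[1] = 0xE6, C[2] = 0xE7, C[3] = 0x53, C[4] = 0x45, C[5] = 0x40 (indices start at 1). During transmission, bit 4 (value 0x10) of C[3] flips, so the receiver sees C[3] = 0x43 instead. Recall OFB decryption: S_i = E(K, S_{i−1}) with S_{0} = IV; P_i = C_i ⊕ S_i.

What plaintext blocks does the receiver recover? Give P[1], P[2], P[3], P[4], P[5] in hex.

P[1] = 0x65, P[2] = 0x8E, P[3] = 0x40, P[4] = 0xAC, P[5] = 0xC3

Only C[3] changed, to 0x43. In OFB, a change in C_i flips the same bit in P_i only; the keystream is unaffected. Decrypting the received ciphertext:
P[1]: S = E(K, 0xE9) = 0x83; 0xE6 ⊕ 0x83 = 0x65.
P[2]: S = E(K, 0x83) = 0x69; 0xE7 ⊕ 0x69 = 0x8E.
P[3]: S = E(K, 0x69) = 0x03; 0x43 ⊕ 0x03 = 0x40.
P[4]: S = E(K, 0x03) = 0xE9; 0x45 ⊕ 0xE9 = 0xAC.
P[5]: S = E(K, 0xE9) = 0x83; 0x40 ⊕ 0x83 = 0xC3.
Blocks that differ from the original plaintext: P[3].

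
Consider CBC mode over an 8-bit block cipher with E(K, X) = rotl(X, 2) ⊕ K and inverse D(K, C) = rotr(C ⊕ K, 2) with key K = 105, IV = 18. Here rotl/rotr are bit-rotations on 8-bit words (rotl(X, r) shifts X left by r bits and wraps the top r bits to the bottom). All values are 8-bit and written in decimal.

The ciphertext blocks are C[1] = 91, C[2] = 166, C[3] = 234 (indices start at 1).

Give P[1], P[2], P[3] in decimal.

P[1] = 158, P[2] = 168, P[3] = 70

CBC decryption: P_i = D(K, C_i) ⊕ C_{i−1}, with C_{0} = IV.
P[1]: D(K, 91) = 140; 140 ⊕ 18 = 158.
P[2]: D(K, 166) = 243; 243 ⊕ 91 = 168.
P[3]: D(K, 234) = 224; 224 ⊕ 166 = 70.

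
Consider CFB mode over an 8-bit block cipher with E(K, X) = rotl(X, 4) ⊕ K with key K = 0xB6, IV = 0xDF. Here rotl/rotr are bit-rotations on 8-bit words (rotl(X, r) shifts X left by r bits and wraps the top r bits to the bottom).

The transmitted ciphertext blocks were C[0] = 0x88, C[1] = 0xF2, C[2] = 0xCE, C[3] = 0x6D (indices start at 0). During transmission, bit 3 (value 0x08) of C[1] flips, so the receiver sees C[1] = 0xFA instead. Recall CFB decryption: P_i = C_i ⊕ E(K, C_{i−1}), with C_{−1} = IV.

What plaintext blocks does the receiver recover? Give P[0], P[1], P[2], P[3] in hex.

Only C[1] changed, to 0xFA. In CFB, a change in C_i flips the same bit in P_i and garbles P_{i+1}. Decrypting the received ciphertext:
P[0]: E(K, 0xDF) = 0x4B; 0x88 ⊕ 0x4B = 0xC3.
P[1]: E(K, 0x88) = 0x3E; 0xFA ⊕ 0x3E = 0xC4.
P[2]: E(K, 0xFA) = 0x19; 0xCE ⊕ 0x19 = 0xD7.
P[3]: E(K, 0xCE) = 0x5A; 0x6D ⊕ 0x5A = 0x37.
Blocks that differ from the original plaintext: P[1], P[2].

P[0] = 0xC3, P[1] = 0xC4, P[2] = 0xD7, P[3] = 0x37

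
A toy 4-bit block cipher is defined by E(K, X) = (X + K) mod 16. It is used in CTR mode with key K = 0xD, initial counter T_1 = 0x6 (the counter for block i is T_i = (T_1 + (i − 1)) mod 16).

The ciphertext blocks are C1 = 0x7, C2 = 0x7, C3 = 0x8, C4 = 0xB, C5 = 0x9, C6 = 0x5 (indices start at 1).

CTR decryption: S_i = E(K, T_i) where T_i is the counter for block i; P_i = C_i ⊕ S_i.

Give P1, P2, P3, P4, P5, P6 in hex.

P1 = 0x4, P2 = 0x3, P3 = 0xD, P4 = 0xD, P5 = 0xE, P6 = 0xD

P1: T = 0x6, S = E(K, T) = 0x3; 0x7 ⊕ 0x3 = 0x4.
P2: T = 0x7, S = E(K, T) = 0x4; 0x7 ⊕ 0x4 = 0x3.
P3: T = 0x8, S = E(K, T) = 0x5; 0x8 ⊕ 0x5 = 0xD.
P4: T = 0x9, S = E(K, T) = 0x6; 0xB ⊕ 0x6 = 0xD.
P5: T = 0xA, S = E(K, T) = 0x7; 0x9 ⊕ 0x7 = 0xE.
P6: T = 0xB, S = E(K, T) = 0x8; 0x5 ⊕ 0x8 = 0xD.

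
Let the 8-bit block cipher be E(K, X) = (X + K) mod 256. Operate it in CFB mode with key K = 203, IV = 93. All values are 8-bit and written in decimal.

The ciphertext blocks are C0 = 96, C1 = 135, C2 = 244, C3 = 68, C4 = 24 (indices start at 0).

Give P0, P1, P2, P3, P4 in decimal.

CFB decryption: P_i = C_i ⊕ E(K, C_{i−1}), with C_{−1} = IV.
P0: E(K, 93) = 40; 96 ⊕ 40 = 72.
P1: E(K, 96) = 43; 135 ⊕ 43 = 172.
P2: E(K, 135) = 82; 244 ⊕ 82 = 166.
P3: E(K, 244) = 191; 68 ⊕ 191 = 251.
P4: E(K, 68) = 15; 24 ⊕ 15 = 23.

P0 = 72, P1 = 172, P2 = 166, P3 = 251, P4 = 23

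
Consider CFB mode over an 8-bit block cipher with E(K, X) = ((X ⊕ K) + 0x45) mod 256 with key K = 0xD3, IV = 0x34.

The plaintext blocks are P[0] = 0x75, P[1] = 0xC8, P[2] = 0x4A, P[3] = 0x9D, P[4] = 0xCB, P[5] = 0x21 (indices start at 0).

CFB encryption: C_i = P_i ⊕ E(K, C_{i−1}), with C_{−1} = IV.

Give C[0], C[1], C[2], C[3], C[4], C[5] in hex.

C[0] = 0x59, C[1] = 0x07, C[2] = 0x53, C[3] = 0x58, C[4] = 0x1B, C[5] = 0x2C

C[0]: E(K, 0x34) = 0x2C; 0x75 ⊕ 0x2C = 0x59.
C[1]: E(K, 0x59) = 0xCF; 0xC8 ⊕ 0xCF = 0x07.
C[2]: E(K, 0x07) = 0x19; 0x4A ⊕ 0x19 = 0x53.
C[3]: E(K, 0x53) = 0xC5; 0x9D ⊕ 0xC5 = 0x58.
C[4]: E(K, 0x58) = 0xD0; 0xCB ⊕ 0xD0 = 0x1B.
C[5]: E(K, 0x1B) = 0x0D; 0x21 ⊕ 0x0D = 0x2C.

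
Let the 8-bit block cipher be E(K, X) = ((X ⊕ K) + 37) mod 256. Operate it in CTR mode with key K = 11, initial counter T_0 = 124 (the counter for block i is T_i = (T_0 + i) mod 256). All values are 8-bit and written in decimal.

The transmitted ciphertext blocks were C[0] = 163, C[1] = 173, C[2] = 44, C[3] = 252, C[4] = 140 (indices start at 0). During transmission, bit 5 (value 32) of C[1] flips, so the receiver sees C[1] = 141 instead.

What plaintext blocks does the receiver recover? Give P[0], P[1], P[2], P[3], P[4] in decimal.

CTR decryption: S_i = E(K, T_i) where T_i is the counter for block i; P_i = C_i ⊕ S_i.
Only C[1] changed, to 141. In CTR, a change in C_i flips the same bit in P_i only; the keystream is unaffected. Decrypting the received ciphertext:
P[0]: T = 124, S = E(K, T) = 156; 163 ⊕ 156 = 63.
P[1]: T = 125, S = E(K, T) = 155; 141 ⊕ 155 = 22.
P[2]: T = 126, S = E(K, T) = 154; 44 ⊕ 154 = 182.
P[3]: T = 127, S = E(K, T) = 153; 252 ⊕ 153 = 101.
P[4]: T = 128, S = E(K, T) = 176; 140 ⊕ 176 = 60.
Blocks that differ from the original plaintext: P[1].

P[0] = 63, P[1] = 22, P[2] = 182, P[3] = 101, P[4] = 60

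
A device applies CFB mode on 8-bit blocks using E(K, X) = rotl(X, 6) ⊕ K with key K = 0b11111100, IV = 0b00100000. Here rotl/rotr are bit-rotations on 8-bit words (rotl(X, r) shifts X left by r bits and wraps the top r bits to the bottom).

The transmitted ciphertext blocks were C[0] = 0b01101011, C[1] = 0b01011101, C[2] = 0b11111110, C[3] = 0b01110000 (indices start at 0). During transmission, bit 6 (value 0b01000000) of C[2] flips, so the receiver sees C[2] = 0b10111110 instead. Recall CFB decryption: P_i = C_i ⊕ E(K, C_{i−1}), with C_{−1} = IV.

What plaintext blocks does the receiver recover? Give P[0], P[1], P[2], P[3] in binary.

P[0] = 0b10011111, P[1] = 0b01111011, P[2] = 0b00010101, P[3] = 0b00100011

Only C[2] changed, to 0b10111110. In CFB, a change in C_i flips the same bit in P_i and garbles P_{i+1}. Decrypting the received ciphertext:
P[0]: E(K, 0b00100000) = 0b11110100; 0b01101011 ⊕ 0b11110100 = 0b10011111.
P[1]: E(K, 0b01101011) = 0b00100110; 0b01011101 ⊕ 0b00100110 = 0b01111011.
P[2]: E(K, 0b01011101) = 0b10101011; 0b10111110 ⊕ 0b10101011 = 0b00010101.
P[3]: E(K, 0b10111110) = 0b01010011; 0b01110000 ⊕ 0b01010011 = 0b00100011.
Blocks that differ from the original plaintext: P[2], P[3].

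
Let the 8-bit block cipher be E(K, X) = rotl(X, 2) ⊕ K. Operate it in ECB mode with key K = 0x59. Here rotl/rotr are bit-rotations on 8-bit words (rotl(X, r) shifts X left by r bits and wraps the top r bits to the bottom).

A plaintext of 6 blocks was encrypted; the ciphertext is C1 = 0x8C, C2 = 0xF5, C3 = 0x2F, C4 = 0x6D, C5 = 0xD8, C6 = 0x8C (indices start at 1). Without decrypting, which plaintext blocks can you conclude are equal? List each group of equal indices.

ECB encrypts each block independently with the same key, so equal ciphertext blocks imply equal plaintext blocks.
C1 = C6 = 0x8C, so P1 = P6.

P1 = P6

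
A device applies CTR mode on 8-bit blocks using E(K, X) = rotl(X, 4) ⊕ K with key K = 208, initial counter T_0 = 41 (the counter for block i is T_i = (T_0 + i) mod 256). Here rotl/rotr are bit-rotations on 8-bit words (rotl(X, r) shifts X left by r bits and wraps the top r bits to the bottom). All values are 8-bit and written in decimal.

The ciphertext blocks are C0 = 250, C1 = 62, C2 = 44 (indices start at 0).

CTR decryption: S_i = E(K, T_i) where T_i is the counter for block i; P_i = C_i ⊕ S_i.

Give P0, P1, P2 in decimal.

P0 = 184, P1 = 76, P2 = 78

P0: T = 41, S = E(K, T) = 66; 250 ⊕ 66 = 184.
P1: T = 42, S = E(K, T) = 114; 62 ⊕ 114 = 76.
P2: T = 43, S = E(K, T) = 98; 44 ⊕ 98 = 78.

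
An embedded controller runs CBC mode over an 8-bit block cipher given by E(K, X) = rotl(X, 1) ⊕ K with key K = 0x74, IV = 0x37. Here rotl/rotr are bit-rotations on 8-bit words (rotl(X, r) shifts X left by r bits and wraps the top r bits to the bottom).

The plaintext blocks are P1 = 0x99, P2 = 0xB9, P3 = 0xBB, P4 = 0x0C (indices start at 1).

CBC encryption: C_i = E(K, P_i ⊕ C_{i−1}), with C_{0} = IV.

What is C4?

C1: P1 ⊕ 0x37 = 0xAE; E(K, 0xAE) = 0x29.
C2: P2 ⊕ 0x29 = 0x90; E(K, 0x90) = 0x55.
C3: P3 ⊕ 0x55 = 0xEE; E(K, 0xEE) = 0xA9.
C4: P4 ⊕ 0xA9 = 0xA5; E(K, 0xA5) = 0x3F.

C4 = 0x3F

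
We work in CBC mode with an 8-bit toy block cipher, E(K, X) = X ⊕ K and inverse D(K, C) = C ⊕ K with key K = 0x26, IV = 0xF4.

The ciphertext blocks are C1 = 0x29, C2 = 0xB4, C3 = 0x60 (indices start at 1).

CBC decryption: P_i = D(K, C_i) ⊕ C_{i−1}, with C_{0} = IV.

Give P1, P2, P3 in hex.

P1: D(K, 0x29) = 0x0F; 0x0F ⊕ 0xF4 = 0xFB.
P2: D(K, 0xB4) = 0x92; 0x92 ⊕ 0x29 = 0xBB.
P3: D(K, 0x60) = 0x46; 0x46 ⊕ 0xB4 = 0xF2.

P1 = 0xFB, P2 = 0xBB, P3 = 0xF2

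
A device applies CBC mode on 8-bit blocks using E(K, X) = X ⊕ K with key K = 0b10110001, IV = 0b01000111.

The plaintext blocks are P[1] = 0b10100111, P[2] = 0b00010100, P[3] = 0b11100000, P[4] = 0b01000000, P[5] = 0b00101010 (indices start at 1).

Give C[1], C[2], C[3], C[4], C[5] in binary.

C[1] = 0b01010001, C[2] = 0b11110100, C[3] = 0b10100101, C[4] = 0b01010100, C[5] = 0b11001111

CBC encryption: C_i = E(K, P_i ⊕ C_{i−1}), with C_{0} = IV.
C[1]: P[1] ⊕ 0b01000111 = 0b11100000; E(K, 0b11100000) = 0b01010001.
C[2]: P[2] ⊕ 0b01010001 = 0b01000101; E(K, 0b01000101) = 0b11110100.
C[3]: P[3] ⊕ 0b11110100 = 0b00010100; E(K, 0b00010100) = 0b10100101.
C[4]: P[4] ⊕ 0b10100101 = 0b11100101; E(K, 0b11100101) = 0b01010100.
C[5]: P[5] ⊕ 0b01010100 = 0b01111110; E(K, 0b01111110) = 0b11001111.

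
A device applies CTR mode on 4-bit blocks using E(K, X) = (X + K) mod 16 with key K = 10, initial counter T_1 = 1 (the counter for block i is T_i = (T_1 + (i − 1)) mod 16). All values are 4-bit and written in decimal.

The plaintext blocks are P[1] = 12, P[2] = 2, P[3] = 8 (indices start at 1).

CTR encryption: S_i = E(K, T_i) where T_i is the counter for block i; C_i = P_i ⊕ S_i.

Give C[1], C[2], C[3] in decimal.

C[1]: T = 1, S = E(K, T) = 11; 12 ⊕ 11 = 7.
C[2]: T = 2, S = E(K, T) = 12; 2 ⊕ 12 = 14.
C[3]: T = 3, S = E(K, T) = 13; 8 ⊕ 13 = 5.

C[1] = 7, C[2] = 14, C[3] = 5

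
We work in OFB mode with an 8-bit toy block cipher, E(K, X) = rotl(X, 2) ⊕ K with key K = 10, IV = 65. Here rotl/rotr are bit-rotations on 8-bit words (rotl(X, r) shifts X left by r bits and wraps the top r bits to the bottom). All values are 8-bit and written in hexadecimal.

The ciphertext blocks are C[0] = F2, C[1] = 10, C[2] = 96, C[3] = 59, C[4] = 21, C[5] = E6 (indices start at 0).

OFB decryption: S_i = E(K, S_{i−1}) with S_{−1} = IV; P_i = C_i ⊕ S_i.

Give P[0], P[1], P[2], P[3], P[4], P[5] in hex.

P[0]: S = E(K, 65) = 85; F2 ⊕ 85 = 77.
P[1]: S = E(K, 85) = 06; 10 ⊕ 06 = 16.
P[2]: S = E(K, 06) = 08; 96 ⊕ 08 = 9E.
P[3]: S = E(K, 08) = 30; 59 ⊕ 30 = 69.
P[4]: S = E(K, 30) = D0; 21 ⊕ D0 = F1.
P[5]: S = E(K, D0) = 53; E6 ⊕ 53 = B5.

P[0] = 77, P[1] = 16, P[2] = 9E, P[3] = 69, P[4] = F1, P[5] = B5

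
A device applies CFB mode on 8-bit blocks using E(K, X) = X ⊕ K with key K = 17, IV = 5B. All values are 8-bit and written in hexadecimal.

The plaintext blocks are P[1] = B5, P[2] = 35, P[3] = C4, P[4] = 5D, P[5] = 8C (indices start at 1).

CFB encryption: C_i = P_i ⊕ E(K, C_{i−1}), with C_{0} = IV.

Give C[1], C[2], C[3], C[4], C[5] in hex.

C[1] = F9, C[2] = DB, C[3] = 08, C[4] = 42, C[5] = D9

C[1]: E(K, 5B) = 4C; B5 ⊕ 4C = F9.
C[2]: E(K, F9) = EE; 35 ⊕ EE = DB.
C[3]: E(K, DB) = CC; C4 ⊕ CC = 08.
C[4]: E(K, 08) = 1F; 5D ⊕ 1F = 42.
C[5]: E(K, 42) = 55; 8C ⊕ 55 = D9.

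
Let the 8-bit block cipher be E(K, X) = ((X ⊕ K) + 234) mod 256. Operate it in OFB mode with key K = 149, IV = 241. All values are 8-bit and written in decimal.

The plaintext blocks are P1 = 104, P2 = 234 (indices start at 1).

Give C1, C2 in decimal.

OFB encryption: S_i = E(K, S_{i−1}) with S_{0} = IV; C_i = P_i ⊕ S_i.
C1: S = E(K, 241) = 78; 104 ⊕ 78 = 38.
C2: S = E(K, 78) = 197; 234 ⊕ 197 = 47.

C1 = 38, C2 = 47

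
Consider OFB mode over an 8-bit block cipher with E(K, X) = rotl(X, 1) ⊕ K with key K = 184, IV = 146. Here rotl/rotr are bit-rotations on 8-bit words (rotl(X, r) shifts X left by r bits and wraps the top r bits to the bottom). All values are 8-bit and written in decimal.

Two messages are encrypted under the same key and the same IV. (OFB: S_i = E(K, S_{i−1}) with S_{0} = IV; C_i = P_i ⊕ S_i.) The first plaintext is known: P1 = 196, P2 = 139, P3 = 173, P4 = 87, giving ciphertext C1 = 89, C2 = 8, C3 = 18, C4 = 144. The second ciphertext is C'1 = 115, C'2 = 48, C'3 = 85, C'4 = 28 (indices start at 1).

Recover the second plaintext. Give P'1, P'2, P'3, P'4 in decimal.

In OFB with a reused IV, both messages share the same keystream S_i, so C_i ⊕ C'_i = P_i ⊕ P'_i and thus P'_i = P_i ⊕ C_i ⊕ C'_i.
P'1: 196 ⊕ 89 ⊕ 115 = 238.
P'2: 139 ⊕ 8 ⊕ 48 = 179.
P'3: 173 ⊕ 18 ⊕ 85 = 234.
P'4: 87 ⊕ 144 ⊕ 28 = 219.

P'1 = 238, P'2 = 179, P'3 = 234, P'4 = 219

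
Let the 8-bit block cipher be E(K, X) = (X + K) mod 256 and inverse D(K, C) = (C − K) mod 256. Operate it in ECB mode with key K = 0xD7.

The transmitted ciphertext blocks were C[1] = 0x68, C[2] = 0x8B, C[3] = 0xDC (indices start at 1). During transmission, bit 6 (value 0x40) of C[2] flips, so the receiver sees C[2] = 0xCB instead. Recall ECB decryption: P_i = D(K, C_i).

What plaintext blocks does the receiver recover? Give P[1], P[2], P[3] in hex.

Only C[2] changed, to 0xCB. In ECB, a change in C_i affects only P_i. Decrypting the received ciphertext:
P[1]: D(K, 0x68) = 0x91.
P[2]: D(K, 0xCB) = 0xF4.
P[3]: D(K, 0xDC) = 0x05.
Blocks that differ from the original plaintext: P[2].

P[1] = 0x91, P[2] = 0xF4, P[3] = 0x05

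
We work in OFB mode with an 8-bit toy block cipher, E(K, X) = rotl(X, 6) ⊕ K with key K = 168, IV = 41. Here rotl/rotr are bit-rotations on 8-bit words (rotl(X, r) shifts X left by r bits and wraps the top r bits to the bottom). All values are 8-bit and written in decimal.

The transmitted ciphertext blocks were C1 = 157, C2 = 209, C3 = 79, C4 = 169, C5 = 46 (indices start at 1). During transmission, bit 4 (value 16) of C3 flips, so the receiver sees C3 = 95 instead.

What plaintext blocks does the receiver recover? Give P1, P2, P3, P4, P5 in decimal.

P1 = 127, P2 = 193, P3 = 243, P4 = 42, P5 = 102

OFB decryption: S_i = E(K, S_{i−1}) with S_{0} = IV; P_i = C_i ⊕ S_i.
Only C3 changed, to 95. In OFB, a change in C_i flips the same bit in P_i only; the keystream is unaffected. Decrypting the received ciphertext:
P1: S = E(K, 41) = 226; 157 ⊕ 226 = 127.
P2: S = E(K, 226) = 16; 209 ⊕ 16 = 193.
P3: S = E(K, 16) = 172; 95 ⊕ 172 = 243.
P4: S = E(K, 172) = 131; 169 ⊕ 131 = 42.
P5: S = E(K, 131) = 72; 46 ⊕ 72 = 102.
Blocks that differ from the original plaintext: P3.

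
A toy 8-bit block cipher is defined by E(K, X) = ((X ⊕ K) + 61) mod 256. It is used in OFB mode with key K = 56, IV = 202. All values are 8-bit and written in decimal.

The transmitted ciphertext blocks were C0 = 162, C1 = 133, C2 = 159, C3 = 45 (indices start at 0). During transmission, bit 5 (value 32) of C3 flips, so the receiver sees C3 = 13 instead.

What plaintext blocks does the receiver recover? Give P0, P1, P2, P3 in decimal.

OFB decryption: S_i = E(K, S_{i−1}) with S_{−1} = IV; P_i = C_i ⊕ S_i.
Only C3 changed, to 13. In OFB, a change in C_i flips the same bit in P_i only; the keystream is unaffected. Decrypting the received ciphertext:
P0: S = E(K, 202) = 47; 162 ⊕ 47 = 141.
P1: S = E(K, 47) = 84; 133 ⊕ 84 = 209.
P2: S = E(K, 84) = 169; 159 ⊕ 169 = 54.
P3: S = E(K, 169) = 206; 13 ⊕ 206 = 195.
Blocks that differ from the original plaintext: P3.

P0 = 141, P1 = 209, P2 = 54, P3 = 195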